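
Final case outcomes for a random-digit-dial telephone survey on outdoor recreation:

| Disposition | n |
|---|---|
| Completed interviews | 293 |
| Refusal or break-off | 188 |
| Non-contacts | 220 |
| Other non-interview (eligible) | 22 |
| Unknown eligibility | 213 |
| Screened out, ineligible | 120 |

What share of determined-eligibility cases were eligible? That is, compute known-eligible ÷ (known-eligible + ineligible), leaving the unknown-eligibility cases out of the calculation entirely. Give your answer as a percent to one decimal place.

Determined eligible → 293 + 188 + 220 + 22 = 723
e = 723 / (723 + 120) = 723 / 843 = 0.8577

85.8%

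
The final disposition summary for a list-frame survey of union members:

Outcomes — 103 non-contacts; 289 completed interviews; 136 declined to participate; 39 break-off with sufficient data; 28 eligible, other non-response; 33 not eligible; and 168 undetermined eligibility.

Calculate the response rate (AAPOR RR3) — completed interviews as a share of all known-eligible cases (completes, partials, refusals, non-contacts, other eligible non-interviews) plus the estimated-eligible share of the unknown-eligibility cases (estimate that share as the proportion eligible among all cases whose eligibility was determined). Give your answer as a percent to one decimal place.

Top = 289
Determined eligible = 289 + 39 + 136 + 103 + 28 = 595
e = 595 / (595 + 33) = 595 / 628 = 0.9475
Estimated eligible among unknowns = 0.9475 × 168 = 159.18
Denom = 595 + 159.18 = 754.18
RR3 = 289 / 754.18 = 0.3832

38.3%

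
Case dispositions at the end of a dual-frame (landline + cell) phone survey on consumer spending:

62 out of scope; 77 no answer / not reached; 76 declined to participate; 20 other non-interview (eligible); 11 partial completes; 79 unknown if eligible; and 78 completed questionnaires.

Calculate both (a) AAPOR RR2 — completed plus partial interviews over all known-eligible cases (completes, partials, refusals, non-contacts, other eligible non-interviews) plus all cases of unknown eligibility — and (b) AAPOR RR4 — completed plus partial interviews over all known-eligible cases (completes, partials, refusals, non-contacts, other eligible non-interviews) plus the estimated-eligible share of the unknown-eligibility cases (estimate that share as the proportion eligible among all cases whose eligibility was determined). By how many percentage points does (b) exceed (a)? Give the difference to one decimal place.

1.2

Numerator: 78 + 11 = 89
Denominator: 78 + 11 + 76 + 77 + 20 + 79 = 341
RR2 = 89 / 341 = 0.2610
Determined eligible: 78 + 11 + 76 + 77 + 20 = 262
e = 262 / (262 + 62) = 262 / 324 = 0.8086
e × U: 0.8086 × 79 = 63.88
Denominator: 262 + 63.88 = 325.88
RR4 = 89 / 325.88 = 0.2731
Difference = 27.31 − 26.10 = 1.21 percentage points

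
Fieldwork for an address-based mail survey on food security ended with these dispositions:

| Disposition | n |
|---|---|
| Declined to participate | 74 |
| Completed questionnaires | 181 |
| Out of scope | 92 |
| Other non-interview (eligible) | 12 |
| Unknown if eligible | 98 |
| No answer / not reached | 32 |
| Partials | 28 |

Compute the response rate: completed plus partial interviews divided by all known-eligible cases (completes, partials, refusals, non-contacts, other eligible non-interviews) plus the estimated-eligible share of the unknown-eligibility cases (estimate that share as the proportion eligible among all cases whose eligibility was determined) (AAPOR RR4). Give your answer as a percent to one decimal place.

51.8%

Numerator = 181 + 28 = 209
Determined eligible = 181 + 28 + 74 + 32 + 12 = 327
e = 327 / (327 + 92) = 327 / 419 = 0.7804
Estimated eligible among unknowns = 0.7804 × 98 = 76.48
Denom = 327 + 76.48 = 403.48
RR4 = 209 / 403.48 = 0.5180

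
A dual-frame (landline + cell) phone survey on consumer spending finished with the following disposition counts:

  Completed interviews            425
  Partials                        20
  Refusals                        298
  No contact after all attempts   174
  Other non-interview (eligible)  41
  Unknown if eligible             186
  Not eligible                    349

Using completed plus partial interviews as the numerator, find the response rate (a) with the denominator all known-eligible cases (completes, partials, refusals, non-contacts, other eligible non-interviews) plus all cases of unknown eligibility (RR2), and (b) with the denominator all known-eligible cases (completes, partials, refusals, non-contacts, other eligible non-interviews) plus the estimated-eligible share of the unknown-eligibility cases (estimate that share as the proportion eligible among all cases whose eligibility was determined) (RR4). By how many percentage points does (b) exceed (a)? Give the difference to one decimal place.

Top = 425 + 20 = 445
Denom = 425 + 20 + 298 + 174 + 41 + 186 = 1144
RR2 = 445 / 1144 = 0.3890
Eligible (known) = 425 + 20 + 298 + 174 + 41 = 958
e = 958 / (958 + 349) = 958 / 1307 = 0.7330
e × U = 0.7330 × 186 = 136.34
Denom = 958 + 136.34 = 1094.34
RR4 = 445 / 1094.34 = 0.4066
Difference = 40.66 − 38.90 = 1.76 percentage points

1.8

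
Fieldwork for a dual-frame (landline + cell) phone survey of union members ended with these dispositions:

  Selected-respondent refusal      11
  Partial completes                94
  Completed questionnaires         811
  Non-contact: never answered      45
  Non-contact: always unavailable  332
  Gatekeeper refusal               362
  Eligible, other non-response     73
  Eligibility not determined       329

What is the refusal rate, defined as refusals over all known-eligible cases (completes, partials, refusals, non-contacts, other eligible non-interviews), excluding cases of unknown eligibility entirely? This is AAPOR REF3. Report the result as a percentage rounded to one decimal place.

21.6%

Refused = 362 + 11 = 373
Never reached = 45 + 332 = 377
Numerator → 373
Denominator → 811 + 94 + 373 + 377 + 73 = 1728
REF3 = 373 / 1728 = 0.2159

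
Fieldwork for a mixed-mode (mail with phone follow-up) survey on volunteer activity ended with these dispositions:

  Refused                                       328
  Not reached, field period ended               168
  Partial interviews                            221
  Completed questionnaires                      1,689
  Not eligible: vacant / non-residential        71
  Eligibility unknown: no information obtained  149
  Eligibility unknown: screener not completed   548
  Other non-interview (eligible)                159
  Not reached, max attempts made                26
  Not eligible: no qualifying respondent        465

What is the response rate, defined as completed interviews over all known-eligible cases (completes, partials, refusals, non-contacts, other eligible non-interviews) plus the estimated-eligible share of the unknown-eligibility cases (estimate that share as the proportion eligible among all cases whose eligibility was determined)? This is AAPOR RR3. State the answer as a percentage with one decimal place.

53.3%

Never reached = 168 + 26 = 194
Unknown eligibility = 548 + 149 = 697
Not eligible = 465 + 71 = 536
Num → 1689
Known eligible → 1689 + 221 + 328 + 194 + 159 = 2591
e = 2591 / (2591 + 536) = 2591 / 3127 = 0.8286
e × U → 0.8286 × 697 = 577.53
Denominator → 2591 + 577.53 = 3168.53
RR3 = 1689 / 3168.53 = 0.5331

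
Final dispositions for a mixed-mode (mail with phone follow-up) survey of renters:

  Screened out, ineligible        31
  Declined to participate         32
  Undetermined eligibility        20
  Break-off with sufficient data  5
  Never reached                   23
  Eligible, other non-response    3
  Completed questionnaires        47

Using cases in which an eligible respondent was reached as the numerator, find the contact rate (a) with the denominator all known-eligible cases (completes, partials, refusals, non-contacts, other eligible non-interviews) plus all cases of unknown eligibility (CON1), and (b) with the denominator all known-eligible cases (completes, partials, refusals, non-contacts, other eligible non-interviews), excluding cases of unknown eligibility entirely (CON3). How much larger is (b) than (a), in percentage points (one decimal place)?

12.2

Numerator: 47 + 5 + 32 + 3 = 87
Denominator: 47 + 5 + 32 + 23 + 3 + 20 = 130
CON1 = 87 / 130 = 0.6692
Denominator: 47 + 5 + 32 + 23 + 3 = 110
CON3 = 87 / 110 = 0.7909
Difference = 79.09 − 66.92 = 12.17 percentage points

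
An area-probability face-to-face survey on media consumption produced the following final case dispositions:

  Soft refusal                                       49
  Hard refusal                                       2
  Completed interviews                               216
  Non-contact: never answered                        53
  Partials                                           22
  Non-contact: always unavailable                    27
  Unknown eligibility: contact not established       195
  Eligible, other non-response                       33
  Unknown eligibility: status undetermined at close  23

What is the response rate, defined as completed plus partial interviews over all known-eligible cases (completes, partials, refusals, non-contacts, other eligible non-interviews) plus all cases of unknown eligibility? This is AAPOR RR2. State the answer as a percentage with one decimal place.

Refusal or break-off = 2 + 49 = 51
No answer / not reached = 53 + 27 = 80
Eligibility not determined = 195 + 23 = 218
Top: 216 + 22 = 238
Denominator: 216 + 22 + 51 + 80 + 33 + 218 = 620
RR2 = 238 / 620 = 0.3839

38.4%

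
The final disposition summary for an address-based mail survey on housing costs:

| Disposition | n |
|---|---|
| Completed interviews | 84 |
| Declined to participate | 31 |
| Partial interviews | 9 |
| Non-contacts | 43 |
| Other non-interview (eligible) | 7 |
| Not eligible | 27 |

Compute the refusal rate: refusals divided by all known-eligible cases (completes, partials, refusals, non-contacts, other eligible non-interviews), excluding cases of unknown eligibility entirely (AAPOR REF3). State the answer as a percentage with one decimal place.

17.8%

Num = 31
Denom = 84 + 9 + 31 + 43 + 7 = 174
REF3 = 31 / 174 = 0.1782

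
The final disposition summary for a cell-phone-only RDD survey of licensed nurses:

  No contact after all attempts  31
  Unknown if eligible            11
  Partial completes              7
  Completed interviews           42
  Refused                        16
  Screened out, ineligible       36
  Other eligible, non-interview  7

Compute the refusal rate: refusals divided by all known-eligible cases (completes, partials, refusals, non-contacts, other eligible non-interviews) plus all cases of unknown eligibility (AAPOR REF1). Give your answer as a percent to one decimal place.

14.0%

Numerator = 16
Base = 42 + 7 + 16 + 31 + 7 + 11 = 114
REF1 = 16 / 114 = 0.1404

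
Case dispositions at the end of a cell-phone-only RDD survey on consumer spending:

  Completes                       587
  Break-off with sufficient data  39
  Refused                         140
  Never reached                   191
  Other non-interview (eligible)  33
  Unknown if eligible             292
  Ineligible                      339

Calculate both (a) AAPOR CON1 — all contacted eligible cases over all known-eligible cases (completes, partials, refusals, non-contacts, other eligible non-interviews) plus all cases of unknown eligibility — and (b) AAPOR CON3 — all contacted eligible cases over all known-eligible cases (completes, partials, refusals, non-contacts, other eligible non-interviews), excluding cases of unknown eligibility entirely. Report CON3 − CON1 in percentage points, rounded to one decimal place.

18.4

Num: 587 + 39 + 140 + 33 = 799
Base: 587 + 39 + 140 + 191 + 33 + 292 = 1282
CON1 = 799 / 1282 = 0.6232
Base: 587 + 39 + 140 + 191 + 33 = 990
CON3 = 799 / 990 = 0.8071
Difference = 80.71 − 62.32 = 18.39 percentage points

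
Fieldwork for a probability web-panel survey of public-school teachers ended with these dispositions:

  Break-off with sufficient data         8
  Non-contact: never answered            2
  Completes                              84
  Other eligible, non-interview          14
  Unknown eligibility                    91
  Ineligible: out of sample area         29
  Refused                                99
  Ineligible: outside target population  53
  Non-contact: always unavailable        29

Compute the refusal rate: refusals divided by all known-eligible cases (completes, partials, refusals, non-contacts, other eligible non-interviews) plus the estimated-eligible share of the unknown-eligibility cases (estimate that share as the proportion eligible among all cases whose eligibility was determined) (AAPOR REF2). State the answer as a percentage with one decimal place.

No answer / not reached = 2 + 29 = 31
Ineligible = 53 + 29 = 82
Num: 99
Eligible (known): 84 + 8 + 99 + 31 + 14 = 236
e = 236 / (236 + 82) = 236 / 318 = 0.7421
Eligible share of unknowns: 0.7421 × 91 = 67.53
Base: 236 + 67.53 = 303.53
REF2 = 99 / 303.53 = 0.3262

32.6%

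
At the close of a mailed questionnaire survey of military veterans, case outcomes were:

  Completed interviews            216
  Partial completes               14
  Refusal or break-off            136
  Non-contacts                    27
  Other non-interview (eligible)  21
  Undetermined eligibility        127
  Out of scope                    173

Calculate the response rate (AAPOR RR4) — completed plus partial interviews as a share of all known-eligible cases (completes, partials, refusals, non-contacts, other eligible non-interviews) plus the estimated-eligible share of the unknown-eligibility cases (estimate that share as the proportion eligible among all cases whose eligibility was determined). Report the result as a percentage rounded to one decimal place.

45.7%

Top: 216 + 14 = 230
Known eligible: 216 + 14 + 136 + 27 + 21 = 414
e = 414 / (414 + 173) = 414 / 587 = 0.7053
Estimated eligible among unknowns: 0.7053 × 127 = 89.57
Base: 414 + 89.57 = 503.57
RR4 = 230 / 503.57 = 0.4567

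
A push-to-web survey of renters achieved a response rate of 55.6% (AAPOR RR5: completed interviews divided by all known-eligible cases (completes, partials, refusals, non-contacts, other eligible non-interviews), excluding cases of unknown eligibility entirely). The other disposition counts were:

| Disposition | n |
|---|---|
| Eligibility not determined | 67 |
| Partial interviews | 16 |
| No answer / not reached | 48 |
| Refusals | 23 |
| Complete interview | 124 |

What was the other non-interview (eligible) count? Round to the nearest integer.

12

RR5 = 124 / D = 0.556
D = 124 / 0.556 = 223.0
Other denominator terms total 211
other non-interview (eligible) = 223.0 − 211 ≈ 12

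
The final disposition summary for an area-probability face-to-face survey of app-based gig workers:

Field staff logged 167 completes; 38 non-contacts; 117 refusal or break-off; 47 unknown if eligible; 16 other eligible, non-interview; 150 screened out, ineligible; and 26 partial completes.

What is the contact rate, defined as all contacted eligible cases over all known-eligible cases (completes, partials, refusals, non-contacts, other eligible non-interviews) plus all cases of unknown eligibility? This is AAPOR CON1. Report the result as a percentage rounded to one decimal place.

Num → 167 + 26 + 117 + 16 = 326
Denom → 167 + 26 + 117 + 38 + 16 + 47 = 411
CON1 = 326 / 411 = 0.7932

79.3%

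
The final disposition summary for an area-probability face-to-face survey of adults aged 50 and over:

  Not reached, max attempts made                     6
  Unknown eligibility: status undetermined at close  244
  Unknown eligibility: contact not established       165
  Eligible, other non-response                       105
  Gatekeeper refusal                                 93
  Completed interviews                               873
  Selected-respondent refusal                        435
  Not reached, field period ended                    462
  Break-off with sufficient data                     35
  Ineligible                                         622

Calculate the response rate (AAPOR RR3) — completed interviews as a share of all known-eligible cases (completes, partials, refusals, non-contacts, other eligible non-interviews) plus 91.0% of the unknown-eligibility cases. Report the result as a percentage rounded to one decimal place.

36.7%

Declined to participate = 93 + 435 = 528
Never reached = 462 + 6 = 468
Unknown if eligible = 165 + 244 = 409
Num: 873
Eligible (known): 873 + 35 + 528 + 468 + 105 = 2009
Estimated eligible among unknowns: 0.9100 × 409 = 372.19
Denom: 2009 + 372.19 = 2381.19
RR3 = 873 / 2381.19 = 0.3666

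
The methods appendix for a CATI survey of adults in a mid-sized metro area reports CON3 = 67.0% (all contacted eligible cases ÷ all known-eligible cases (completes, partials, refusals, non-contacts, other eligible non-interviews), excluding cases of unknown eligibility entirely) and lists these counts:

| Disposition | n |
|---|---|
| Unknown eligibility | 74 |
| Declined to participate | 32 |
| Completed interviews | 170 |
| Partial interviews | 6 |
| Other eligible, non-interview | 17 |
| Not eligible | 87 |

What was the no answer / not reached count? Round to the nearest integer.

Numerator: 170 + 6 + 32 + 17 = 225
CON3 = 225 / D = 0.670
D = 225 / 0.670 = 335.8
Rest of base = 225
no answer / not reached = 335.8 − 225 ≈ 111

111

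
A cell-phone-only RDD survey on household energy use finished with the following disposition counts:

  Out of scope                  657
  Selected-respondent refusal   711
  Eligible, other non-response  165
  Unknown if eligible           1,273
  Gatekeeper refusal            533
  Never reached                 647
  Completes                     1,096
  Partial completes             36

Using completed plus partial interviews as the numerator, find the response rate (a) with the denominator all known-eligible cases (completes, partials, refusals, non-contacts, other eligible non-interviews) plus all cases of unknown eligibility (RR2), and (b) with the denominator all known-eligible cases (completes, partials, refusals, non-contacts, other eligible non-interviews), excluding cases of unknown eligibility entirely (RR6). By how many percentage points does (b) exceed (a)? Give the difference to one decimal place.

Refusal or break-off = 533 + 711 = 1244
Num = 1096 + 36 = 1132
Base = 1096 + 36 + 1244 + 647 + 165 + 1273 = 4461
RR2 = 1132 / 4461 = 0.2538
Base = 1096 + 36 + 1244 + 647 + 165 = 3188
RR6 = 1132 / 3188 = 0.3551
Difference = 35.51 − 25.38 = 10.13 percentage points

10.1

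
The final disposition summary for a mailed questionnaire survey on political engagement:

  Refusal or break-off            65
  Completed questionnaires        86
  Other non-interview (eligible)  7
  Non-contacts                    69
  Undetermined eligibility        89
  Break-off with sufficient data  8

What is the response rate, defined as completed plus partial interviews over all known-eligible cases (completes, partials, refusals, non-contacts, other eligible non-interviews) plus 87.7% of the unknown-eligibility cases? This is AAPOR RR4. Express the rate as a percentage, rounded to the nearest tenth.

Num = 86 + 8 = 94
Determined eligible = 86 + 8 + 65 + 69 + 7 = 235
Eligible share of unknowns = 0.8770 × 89 = 78.05
Denom = 235 + 78.05 = 313.05
RR4 = 94 / 313.05 = 0.3003

30.0%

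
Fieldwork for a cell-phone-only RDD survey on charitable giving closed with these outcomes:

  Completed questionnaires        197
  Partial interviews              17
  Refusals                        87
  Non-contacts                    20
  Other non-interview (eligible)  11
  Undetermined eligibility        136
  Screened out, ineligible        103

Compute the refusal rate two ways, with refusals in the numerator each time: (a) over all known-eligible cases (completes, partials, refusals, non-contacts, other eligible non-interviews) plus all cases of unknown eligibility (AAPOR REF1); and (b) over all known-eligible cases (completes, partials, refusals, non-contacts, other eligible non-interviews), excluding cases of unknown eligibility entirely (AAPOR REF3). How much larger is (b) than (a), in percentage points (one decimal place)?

Top → 87
Base → 197 + 17 + 87 + 20 + 11 + 136 = 468
REF1 = 87 / 468 = 0.1859
Base → 197 + 17 + 87 + 20 + 11 = 332
REF3 = 87 / 332 = 0.2620
Difference = 26.20 − 18.59 = 7.61 percentage points

7.6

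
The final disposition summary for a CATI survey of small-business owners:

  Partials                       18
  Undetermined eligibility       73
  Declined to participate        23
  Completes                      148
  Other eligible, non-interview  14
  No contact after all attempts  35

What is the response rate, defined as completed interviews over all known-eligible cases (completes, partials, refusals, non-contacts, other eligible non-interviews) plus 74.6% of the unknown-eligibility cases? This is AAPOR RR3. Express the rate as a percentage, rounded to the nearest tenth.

50.6%

Num: 148
Known eligible: 148 + 18 + 23 + 35 + 14 = 238
Estimated eligible among unknowns: 0.7460 × 73 = 54.46
Base: 238 + 54.46 = 292.46
RR3 = 148 / 292.46 = 0.5061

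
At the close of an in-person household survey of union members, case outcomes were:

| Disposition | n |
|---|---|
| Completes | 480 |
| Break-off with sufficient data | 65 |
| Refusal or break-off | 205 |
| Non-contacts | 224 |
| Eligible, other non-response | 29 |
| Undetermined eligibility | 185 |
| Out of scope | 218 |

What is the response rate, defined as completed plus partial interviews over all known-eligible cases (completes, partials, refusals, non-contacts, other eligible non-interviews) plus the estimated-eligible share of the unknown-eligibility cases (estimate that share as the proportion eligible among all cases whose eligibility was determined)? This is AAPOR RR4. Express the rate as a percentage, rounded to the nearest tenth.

47.2%

Numerator: 480 + 65 = 545
Determined eligible: 480 + 65 + 205 + 224 + 29 = 1003
e = 1003 / (1003 + 218) = 1003 / 1221 = 0.8215
e × U: 0.8215 × 185 = 151.98
Denom: 1003 + 151.98 = 1154.98
RR4 = 545 / 1154.98 = 0.4719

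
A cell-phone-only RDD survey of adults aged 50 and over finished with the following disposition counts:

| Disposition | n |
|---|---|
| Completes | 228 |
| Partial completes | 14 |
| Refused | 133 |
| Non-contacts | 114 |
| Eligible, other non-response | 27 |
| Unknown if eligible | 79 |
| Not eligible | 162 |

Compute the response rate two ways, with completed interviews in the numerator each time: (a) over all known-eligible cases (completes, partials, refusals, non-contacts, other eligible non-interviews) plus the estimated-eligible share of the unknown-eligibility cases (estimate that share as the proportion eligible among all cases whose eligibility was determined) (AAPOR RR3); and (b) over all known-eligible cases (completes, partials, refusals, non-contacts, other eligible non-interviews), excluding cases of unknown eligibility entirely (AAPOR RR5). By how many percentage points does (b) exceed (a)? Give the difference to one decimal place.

Top = 228
Known eligible = 228 + 14 + 133 + 114 + 27 = 516
e = 516 / (516 + 162) = 516 / 678 = 0.7611
Estimated eligible among unknowns = 0.7611 × 79 = 60.13
Base = 516 + 60.13 = 576.13
RR3 = 228 / 576.13 = 0.3957
Base = 228 + 14 + 133 + 114 + 27 = 516
RR5 = 228 / 516 = 0.4419
Difference = 44.19 − 39.57 = 4.62 percentage points

4.6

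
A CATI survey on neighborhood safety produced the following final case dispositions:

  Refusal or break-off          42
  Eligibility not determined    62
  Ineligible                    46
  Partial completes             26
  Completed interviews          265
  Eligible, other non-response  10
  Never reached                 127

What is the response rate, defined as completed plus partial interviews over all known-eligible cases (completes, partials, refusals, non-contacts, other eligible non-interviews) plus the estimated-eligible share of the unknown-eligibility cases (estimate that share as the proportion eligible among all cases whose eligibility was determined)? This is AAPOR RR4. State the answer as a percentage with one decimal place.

55.3%

Numerator → 265 + 26 = 291
Known eligible → 265 + 26 + 42 + 127 + 10 = 470
e = 470 / (470 + 46) = 470 / 516 = 0.9109
Estimated eligible among unknowns → 0.9109 × 62 = 56.48
Denom → 470 + 56.48 = 526.48
RR4 = 291 / 526.48 = 0.5527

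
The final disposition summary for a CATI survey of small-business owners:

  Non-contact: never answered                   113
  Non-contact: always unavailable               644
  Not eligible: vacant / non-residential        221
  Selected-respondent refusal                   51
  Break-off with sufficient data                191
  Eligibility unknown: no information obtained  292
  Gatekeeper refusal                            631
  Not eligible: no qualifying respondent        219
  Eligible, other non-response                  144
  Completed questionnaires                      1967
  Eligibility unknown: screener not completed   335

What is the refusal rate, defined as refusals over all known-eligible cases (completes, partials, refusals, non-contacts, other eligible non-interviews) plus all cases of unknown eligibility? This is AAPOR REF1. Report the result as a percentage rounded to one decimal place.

Refusals = 631 + 51 = 682
Never reached = 113 + 644 = 757
Unknown if eligible = 335 + 292 = 627
Not eligible = 219 + 221 = 440
Top → 682
Denom → 1967 + 191 + 682 + 757 + 144 + 627 = 4368
REF1 = 682 / 4368 = 0.1561

15.6%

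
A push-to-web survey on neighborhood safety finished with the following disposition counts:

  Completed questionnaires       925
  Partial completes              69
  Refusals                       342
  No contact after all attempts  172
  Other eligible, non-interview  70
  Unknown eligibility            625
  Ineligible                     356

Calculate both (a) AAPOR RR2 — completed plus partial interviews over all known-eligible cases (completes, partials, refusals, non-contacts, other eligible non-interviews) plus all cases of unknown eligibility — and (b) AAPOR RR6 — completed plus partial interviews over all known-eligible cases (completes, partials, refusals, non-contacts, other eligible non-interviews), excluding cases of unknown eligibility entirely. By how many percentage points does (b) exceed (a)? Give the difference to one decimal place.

Top = 925 + 69 = 994
Denominator = 925 + 69 + 342 + 172 + 70 + 625 = 2203
RR2 = 994 / 2203 = 0.4512
Denominator = 925 + 69 + 342 + 172 + 70 = 1578
RR6 = 994 / 1578 = 0.6299
Difference = 62.99 − 45.12 = 17.87 percentage points

17.9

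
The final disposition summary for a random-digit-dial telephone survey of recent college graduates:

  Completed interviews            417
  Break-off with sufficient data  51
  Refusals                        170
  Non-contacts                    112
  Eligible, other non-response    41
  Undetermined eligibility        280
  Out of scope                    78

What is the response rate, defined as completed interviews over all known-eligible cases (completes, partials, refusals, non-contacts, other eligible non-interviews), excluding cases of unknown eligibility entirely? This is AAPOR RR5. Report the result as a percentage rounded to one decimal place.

52.7%

Top → 417
Denominator → 417 + 51 + 170 + 112 + 41 = 791
RR5 = 417 / 791 = 0.5272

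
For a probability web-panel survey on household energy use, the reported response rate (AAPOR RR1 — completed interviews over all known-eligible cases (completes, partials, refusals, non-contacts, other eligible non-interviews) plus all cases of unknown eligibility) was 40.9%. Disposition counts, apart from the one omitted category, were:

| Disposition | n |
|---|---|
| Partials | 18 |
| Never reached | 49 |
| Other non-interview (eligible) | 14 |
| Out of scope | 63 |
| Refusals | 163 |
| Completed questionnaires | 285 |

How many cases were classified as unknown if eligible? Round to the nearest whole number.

RR1 = 285 / D = 0.409
D = 285 / 0.409 = 696.8
Other denominator terms total 529
unknown if eligible = 696.8 − 529 ≈ 168

168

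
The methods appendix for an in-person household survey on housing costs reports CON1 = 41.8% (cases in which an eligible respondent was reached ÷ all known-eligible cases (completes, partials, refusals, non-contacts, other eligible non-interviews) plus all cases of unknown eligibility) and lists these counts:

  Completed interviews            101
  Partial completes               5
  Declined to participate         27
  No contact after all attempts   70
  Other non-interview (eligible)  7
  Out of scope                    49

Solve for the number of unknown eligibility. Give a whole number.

Top = 101 + 5 + 27 + 7 = 140
CON1 = 140 / D = 0.418
D = 140 / 0.418 = 334.9
Other denominator terms total 210
unknown eligibility = 334.9 − 210 ≈ 125

125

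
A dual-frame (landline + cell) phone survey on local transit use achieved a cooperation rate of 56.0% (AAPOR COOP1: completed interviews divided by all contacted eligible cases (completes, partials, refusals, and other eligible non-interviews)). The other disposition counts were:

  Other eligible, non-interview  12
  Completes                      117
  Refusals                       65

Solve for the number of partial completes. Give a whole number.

15

COOP1 = 117 / D = 0.560
D = 117 / 0.560 = 208.9
Remaining denominator categories sum to 194
partial completes = 208.9 − 194 ≈ 15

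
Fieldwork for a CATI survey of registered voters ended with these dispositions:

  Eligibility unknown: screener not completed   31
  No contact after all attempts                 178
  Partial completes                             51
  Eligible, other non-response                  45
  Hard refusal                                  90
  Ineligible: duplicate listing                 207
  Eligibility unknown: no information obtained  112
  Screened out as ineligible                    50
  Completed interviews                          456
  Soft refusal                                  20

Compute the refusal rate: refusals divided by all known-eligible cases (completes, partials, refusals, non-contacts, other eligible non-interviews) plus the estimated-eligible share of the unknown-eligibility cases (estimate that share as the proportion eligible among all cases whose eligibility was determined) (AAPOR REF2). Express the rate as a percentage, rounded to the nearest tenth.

11.6%

Refusal or break-off = 90 + 20 = 110
Unknown if eligible = 31 + 112 = 143
Out of scope = 50 + 207 = 257
Top → 110
Eligible (known) → 456 + 51 + 110 + 178 + 45 = 840
e = 840 / (840 + 257) = 840 / 1097 = 0.7657
Eligible share of unknowns → 0.7657 × 143 = 109.50
Base → 840 + 109.50 = 949.50
REF2 = 110 / 949.50 = 0.1159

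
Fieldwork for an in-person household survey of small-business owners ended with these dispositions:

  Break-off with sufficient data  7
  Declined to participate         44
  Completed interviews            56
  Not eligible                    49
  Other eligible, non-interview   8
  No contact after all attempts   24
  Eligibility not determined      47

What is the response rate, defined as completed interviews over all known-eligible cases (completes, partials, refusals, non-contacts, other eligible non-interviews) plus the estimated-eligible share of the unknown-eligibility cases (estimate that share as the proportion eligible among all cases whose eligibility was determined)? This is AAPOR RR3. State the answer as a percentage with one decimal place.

Num → 56
Determined eligible → 56 + 7 + 44 + 24 + 8 = 139
e = 139 / (139 + 49) = 139 / 188 = 0.7394
Estimated eligible among unknowns → 0.7394 × 47 = 34.75
Base → 139 + 34.75 = 173.75
RR3 = 56 / 173.75 = 0.3223

32.2%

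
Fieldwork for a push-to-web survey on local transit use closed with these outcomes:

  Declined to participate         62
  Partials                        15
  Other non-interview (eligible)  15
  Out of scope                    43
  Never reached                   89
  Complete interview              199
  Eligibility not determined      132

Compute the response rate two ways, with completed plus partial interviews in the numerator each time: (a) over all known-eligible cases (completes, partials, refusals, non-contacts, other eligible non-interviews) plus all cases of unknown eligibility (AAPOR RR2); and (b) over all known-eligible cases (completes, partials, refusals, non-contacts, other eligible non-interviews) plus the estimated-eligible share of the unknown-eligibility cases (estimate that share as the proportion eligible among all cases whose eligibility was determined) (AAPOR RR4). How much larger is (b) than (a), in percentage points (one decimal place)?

Num = 199 + 15 = 214
Denominator = 199 + 15 + 62 + 89 + 15 + 132 = 512
RR2 = 214 / 512 = 0.4180
Known eligible = 199 + 15 + 62 + 89 + 15 = 380
e = 380 / (380 + 43) = 380 / 423 = 0.8983
Estimated eligible among unknowns = 0.8983 × 132 = 118.58
Denominator = 380 + 118.58 = 498.58
RR4 = 214 / 498.58 = 0.4292
Difference = 42.92 − 41.80 = 1.12 percentage points

1.1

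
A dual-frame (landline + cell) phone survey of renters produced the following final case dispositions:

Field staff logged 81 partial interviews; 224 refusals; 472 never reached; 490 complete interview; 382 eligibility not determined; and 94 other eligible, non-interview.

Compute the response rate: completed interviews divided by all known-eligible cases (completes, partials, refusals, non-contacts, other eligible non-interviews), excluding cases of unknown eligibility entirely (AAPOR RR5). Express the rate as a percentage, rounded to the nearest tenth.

36.0%

Num = 490
Base = 490 + 81 + 224 + 472 + 94 = 1361
RR5 = 490 / 1361 = 0.3600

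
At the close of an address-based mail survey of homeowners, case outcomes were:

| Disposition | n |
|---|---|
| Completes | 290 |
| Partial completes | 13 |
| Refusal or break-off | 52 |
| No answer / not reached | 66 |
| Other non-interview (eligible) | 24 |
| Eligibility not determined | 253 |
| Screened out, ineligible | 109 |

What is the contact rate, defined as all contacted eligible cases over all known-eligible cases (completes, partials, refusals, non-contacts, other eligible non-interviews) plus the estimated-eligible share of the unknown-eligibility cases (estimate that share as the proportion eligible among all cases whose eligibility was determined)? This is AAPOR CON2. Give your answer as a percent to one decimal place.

Top = 290 + 13 + 52 + 24 = 379
Determined eligible = 290 + 13 + 52 + 66 + 24 = 445
e = 445 / (445 + 109) = 445 / 554 = 0.8032
e × U = 0.8032 × 253 = 203.21
Denominator = 445 + 203.21 = 648.21
CON2 = 379 / 648.21 = 0.5847

58.5%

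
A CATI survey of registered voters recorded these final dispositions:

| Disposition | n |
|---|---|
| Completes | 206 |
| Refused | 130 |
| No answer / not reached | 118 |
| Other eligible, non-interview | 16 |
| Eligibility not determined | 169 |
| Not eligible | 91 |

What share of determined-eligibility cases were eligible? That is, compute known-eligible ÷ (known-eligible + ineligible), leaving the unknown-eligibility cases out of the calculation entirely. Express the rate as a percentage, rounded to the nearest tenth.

83.8%

Eligible (known) = 206 + 130 + 118 + 16 = 470
e = 470 / (470 + 91) = 470 / 561 = 0.8378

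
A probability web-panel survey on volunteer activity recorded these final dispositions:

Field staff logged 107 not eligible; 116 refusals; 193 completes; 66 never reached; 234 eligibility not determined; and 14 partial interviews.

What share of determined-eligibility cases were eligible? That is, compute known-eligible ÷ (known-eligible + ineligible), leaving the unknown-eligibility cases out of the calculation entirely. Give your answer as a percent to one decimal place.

Determined eligible = 193 + 14 + 116 + 66 = 389
e = 389 / (389 + 107) = 389 / 496 = 0.7843

78.4%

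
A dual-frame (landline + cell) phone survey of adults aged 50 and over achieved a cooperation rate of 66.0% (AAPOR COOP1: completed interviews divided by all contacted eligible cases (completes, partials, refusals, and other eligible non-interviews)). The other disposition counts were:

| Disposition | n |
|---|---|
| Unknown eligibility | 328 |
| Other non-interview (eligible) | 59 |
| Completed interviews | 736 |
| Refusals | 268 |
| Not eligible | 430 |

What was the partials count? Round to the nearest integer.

COOP1 = 736 / D = 0.660
D = 736 / 0.660 = 1115.2
Rest of base = 1063
partials = 1115.2 − 1063 ≈ 52

52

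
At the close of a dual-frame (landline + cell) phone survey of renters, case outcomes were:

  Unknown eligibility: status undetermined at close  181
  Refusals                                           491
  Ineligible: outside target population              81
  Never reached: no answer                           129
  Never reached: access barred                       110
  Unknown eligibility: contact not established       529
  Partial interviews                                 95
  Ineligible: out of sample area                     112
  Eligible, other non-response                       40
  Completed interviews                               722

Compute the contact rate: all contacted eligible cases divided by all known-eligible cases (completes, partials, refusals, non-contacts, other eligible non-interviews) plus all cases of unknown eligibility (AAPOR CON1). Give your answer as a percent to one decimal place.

Never reached = 129 + 110 = 239
Unknown if eligible = 529 + 181 = 710
Screened out, ineligible = 81 + 112 = 193
Numerator = 722 + 95 + 491 + 40 = 1348
Denominator = 722 + 95 + 491 + 239 + 40 + 710 = 2297
CON1 = 1348 / 2297 = 0.5869

58.7%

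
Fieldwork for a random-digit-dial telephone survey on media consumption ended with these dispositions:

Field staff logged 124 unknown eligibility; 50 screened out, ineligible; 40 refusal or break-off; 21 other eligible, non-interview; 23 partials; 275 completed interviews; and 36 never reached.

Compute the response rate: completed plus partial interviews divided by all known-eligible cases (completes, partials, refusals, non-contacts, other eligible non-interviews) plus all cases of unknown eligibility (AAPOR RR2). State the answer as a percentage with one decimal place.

Num = 275 + 23 = 298
Base = 275 + 23 + 40 + 36 + 21 + 124 = 519
RR2 = 298 / 519 = 0.5742

57.4%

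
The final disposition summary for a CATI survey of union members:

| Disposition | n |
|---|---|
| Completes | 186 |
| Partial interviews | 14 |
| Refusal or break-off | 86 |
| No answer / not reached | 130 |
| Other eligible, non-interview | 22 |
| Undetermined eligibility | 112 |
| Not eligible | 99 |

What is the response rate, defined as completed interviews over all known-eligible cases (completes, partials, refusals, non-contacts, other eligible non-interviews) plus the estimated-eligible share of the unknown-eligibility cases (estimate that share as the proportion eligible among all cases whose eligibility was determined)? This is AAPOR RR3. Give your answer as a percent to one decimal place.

35.1%

Numerator = 186
Determined eligible = 186 + 14 + 86 + 130 + 22 = 438
e = 438 / (438 + 99) = 438 / 537 = 0.8156
e × U = 0.8156 × 112 = 91.35
Denom = 438 + 91.35 = 529.35
RR3 = 186 / 529.35 = 0.3514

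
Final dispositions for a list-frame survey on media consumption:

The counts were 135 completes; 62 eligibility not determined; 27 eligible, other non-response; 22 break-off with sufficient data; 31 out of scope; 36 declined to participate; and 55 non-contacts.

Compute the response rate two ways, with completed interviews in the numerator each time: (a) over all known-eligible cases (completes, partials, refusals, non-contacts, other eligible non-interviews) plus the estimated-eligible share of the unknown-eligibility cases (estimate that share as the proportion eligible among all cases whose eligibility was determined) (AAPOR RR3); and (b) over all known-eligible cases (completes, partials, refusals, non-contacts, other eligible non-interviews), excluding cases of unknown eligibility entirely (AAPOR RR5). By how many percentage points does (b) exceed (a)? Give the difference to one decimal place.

8.3

Top → 135
Known eligible → 135 + 22 + 36 + 55 + 27 = 275
e = 275 / (275 + 31) = 275 / 306 = 0.8987
e × U → 0.8987 × 62 = 55.72
Denominator → 275 + 55.72 = 330.72
RR3 = 135 / 330.72 = 0.4082
Denominator → 135 + 22 + 36 + 55 + 27 = 275
RR5 = 135 / 275 = 0.4909
Difference = 49.09 − 40.82 = 8.27 percentage points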